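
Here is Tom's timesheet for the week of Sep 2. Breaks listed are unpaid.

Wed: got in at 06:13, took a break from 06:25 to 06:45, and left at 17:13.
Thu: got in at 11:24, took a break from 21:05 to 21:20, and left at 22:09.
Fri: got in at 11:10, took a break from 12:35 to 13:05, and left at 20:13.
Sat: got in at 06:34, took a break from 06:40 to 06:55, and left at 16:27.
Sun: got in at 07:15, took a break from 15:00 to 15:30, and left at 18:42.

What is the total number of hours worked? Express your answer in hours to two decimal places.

50.30 hours

Wed: 06:13–17:13 = 11 h 0 min; less 20 min break → 10 h 40 min
Thu: 11:24–22:09 = 10 h 45 min; less 15 min break → 10 h 30 min
Fri: 11:10–20:13 = 9 h 3 min; less 30 min break → 8 h 33 min
Sat: 06:34–16:27 = 9 h 53 min; less 15 min break → 9 h 38 min
Sun: 07:15–18:42 = 11 h 27 min; less 30 min break → 10 h 57 min
Total: 10 h 40 min + 10 h 30 min + 8 h 33 min + 9 h 38 min + 10 h 57 min = 50 h 18 min.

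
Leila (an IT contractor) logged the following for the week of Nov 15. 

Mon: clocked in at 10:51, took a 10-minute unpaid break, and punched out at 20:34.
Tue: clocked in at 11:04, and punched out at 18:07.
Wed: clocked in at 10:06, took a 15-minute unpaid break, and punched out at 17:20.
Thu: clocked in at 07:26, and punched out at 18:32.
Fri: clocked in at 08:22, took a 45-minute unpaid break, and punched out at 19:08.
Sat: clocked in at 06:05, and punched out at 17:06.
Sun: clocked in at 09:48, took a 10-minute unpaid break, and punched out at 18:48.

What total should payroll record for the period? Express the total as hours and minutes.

Mon: 10:51–20:34 = 9 h 43 min; less 10 min break → 9 h 33 min
Tue: 11:04–18:07 = 7 h 3 min
Wed: 10:06–17:20 = 7 h 14 min; less 15 min break → 6 h 59 min
Thu: 07:26–18:32 = 11 h 6 min
Fri: 08:22–19:08 = 10 h 46 min; less 45 min break → 10 h 1 min
Sat: 06:05–17:06 = 11 h 1 min
Sun: 09:48–18:48 = 9 h 0 min; less 10 min break → 8 h 50 min
Total: 9 h 33 min + 7 h 3 min + 6 h 59 min + 11 h 6 min + 10 h 1 min + 11 h 1 min + 8 h 50 min = 64 h 33 min.

64 h 33 min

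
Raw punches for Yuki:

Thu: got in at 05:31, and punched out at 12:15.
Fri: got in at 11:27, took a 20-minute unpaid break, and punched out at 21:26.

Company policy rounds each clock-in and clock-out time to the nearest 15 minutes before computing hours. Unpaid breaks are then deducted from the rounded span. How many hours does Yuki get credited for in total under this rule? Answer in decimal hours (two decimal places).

16.42 hours

Thu: in 05:31→05:30, out 12:15→12:15; 6 h 45 min
Fri: in 11:27→11:30, out 21:26→21:30; 10 h 0 min − 20 min = 9 h 40 min
Total credited: 16 h 25 min.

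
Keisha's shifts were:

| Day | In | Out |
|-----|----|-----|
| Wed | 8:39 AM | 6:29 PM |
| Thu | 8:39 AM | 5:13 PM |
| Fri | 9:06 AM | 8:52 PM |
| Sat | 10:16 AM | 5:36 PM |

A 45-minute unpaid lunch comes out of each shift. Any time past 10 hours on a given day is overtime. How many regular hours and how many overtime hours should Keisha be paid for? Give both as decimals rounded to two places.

Wed: 8:39 AM–6:29 PM = 9 h 50 min; less 45 min break → 9 h 5 min
Thu: 8:39 AM–5:13 PM = 8 h 34 min; less 45 min break → 7 h 49 min
Fri: 9:06 AM–8:52 PM = 11 h 46 min; less 45 min break → 11 h 1 min
Sat: 10:16 AM–5:36 PM = 7 h 20 min; less 45 min break → 6 h 35 min
Wed reg 9 h 5 min / OT 0 h 0 min; Thu reg 7 h 49 min / OT 0 h 0 min; Fri reg 10 h 0 min / OT 1 h 1 min; Sat reg 6 h 35 min / OT 0 h 0 min.
Totals: regular 33 h 29 min, overtime 1 h 1 min.

Regular 33.48 hours, overtime 1.02 hours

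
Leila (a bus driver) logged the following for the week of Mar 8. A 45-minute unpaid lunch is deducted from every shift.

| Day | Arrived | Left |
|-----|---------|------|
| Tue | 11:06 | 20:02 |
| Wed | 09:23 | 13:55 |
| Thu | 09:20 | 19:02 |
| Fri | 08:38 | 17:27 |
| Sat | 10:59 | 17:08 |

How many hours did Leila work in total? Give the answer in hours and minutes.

Tue: 11:06–20:02 = 8 h 56 min; less 45 min break → 8 h 11 min
Wed: 09:23–13:55 = 4 h 32 min; less 45 min break → 3 h 47 min
Thu: 09:20–19:02 = 9 h 42 min; less 45 min break → 8 h 57 min
Fri: 08:38–17:27 = 8 h 49 min; less 45 min break → 8 h 4 min
Sat: 10:59–17:08 = 6 h 9 min; less 45 min break → 5 h 24 min
Total: 8 h 11 min + 3 h 47 min + 8 h 57 min + 8 h 4 min + 5 h 24 min = 34 h 23 min.

34 h 23 min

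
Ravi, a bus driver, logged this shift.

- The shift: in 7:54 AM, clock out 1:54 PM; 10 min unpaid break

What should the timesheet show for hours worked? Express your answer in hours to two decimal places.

The shift: 7:54 AM–1:54 PM = 6 h 0 min; less 10 min break → 5 h 50 min

5.83 hours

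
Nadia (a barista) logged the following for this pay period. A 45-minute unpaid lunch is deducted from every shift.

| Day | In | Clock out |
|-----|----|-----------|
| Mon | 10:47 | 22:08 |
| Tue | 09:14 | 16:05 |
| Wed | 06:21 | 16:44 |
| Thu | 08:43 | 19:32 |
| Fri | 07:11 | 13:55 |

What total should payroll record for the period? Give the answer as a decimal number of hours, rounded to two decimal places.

42.38 hours

Mon: 10:47–22:08 = 11 h 21 min; less 45 min break → 10 h 36 min
Tue: 09:14–16:05 = 6 h 51 min; less 45 min break → 6 h 6 min
Wed: 06:21–16:44 = 10 h 23 min; less 45 min break → 9 h 38 min
Thu: 08:43–19:32 = 10 h 49 min; less 45 min break → 10 h 4 min
Fri: 07:11–13:55 = 6 h 44 min; less 45 min break → 5 h 59 min
Total: 10 h 36 min + 6 h 6 min + 9 h 38 min + 10 h 4 min + 5 h 59 min = 42 h 23 min.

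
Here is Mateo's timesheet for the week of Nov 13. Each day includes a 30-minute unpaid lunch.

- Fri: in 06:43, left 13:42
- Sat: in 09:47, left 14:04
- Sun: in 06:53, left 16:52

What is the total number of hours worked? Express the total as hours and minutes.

Fri: 06:43–13:42 = 6 h 59 min; less 30 min break → 6 h 29 min
Sat: 09:47–14:04 = 4 h 17 min; less 30 min break → 3 h 47 min
Sun: 06:53–16:52 = 9 h 59 min; less 30 min break → 9 h 29 min
Total: 6 h 29 min + 3 h 47 min + 9 h 29 min = 19 h 45 min.

19 h 45 min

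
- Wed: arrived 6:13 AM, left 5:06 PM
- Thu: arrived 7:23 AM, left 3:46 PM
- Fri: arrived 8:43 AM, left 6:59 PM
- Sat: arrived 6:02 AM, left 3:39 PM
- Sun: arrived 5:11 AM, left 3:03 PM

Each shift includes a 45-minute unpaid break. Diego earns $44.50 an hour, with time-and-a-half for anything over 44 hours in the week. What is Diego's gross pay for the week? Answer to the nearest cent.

$2042.55

Wed: 6:13 AM–5:06 PM = 10 h 53 min; less 45 min break → 10 h 8 min
Thu: 7:23 AM–3:46 PM = 8 h 23 min; less 45 min break → 7 h 38 min
Fri: 8:43 AM–6:59 PM = 10 h 16 min; less 45 min break → 9 h 31 min
Sat: 6:02 AM–3:39 PM = 9 h 37 min; less 45 min break → 8 h 52 min
Sun: 5:11 AM–3:03 PM = 9 h 52 min; less 45 min break → 9 h 7 min
Total worked: 45 h 16 min = 2716 min.
Regular 44 h 0 min = 2640 min at $44.50/h; overtime 1 h 16 min = 76 min at $66.75/h.
Pay = (2640 × $44.50 + 76 × $66.75) ÷ 60 = $2042.55.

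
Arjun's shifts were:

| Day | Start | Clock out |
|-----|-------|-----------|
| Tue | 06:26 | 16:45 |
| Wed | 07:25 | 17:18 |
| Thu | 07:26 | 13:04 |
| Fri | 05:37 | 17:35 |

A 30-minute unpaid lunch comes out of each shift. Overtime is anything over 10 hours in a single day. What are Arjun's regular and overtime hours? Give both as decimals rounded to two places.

Tue: 06:26–16:45 = 10 h 19 min; less 30 min break → 9 h 49 min
Wed: 07:25–17:18 = 9 h 53 min; less 30 min break → 9 h 23 min
Thu: 07:26–13:04 = 5 h 38 min; less 30 min break → 5 h 8 min
Fri: 05:37–17:35 = 11 h 58 min; less 30 min break → 11 h 28 min
Tue reg 9 h 49 min / OT 0 h 0 min; Wed reg 9 h 23 min / OT 0 h 0 min; Thu reg 5 h 8 min / OT 0 h 0 min; Fri reg 10 h 0 min / OT 1 h 28 min.
Totals: regular 34 h 20 min, overtime 1 h 28 min.

Regular 34.33 hours, overtime 1.47 hours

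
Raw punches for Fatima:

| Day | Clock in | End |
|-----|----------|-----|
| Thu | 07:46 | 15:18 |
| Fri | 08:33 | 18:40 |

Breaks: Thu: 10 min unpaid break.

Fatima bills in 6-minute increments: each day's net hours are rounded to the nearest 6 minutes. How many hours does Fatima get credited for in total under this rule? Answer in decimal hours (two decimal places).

17.50 hours

Thu: 07:46–15:18 = 7 h 32 min − 10 min = 7 h 22 min → rounds to 7 h 24 min
Fri: 08:33–18:40 = 10 h 7 min → rounds to 10 h 6 min
Total credited: 17 h 30 min.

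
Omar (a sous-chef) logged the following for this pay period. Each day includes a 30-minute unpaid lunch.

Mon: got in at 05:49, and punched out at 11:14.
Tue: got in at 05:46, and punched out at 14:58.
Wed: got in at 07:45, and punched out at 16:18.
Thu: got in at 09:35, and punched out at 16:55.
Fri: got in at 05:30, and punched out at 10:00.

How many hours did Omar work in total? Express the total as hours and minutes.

Mon: 05:49–11:14 = 5 h 25 min; less 30 min break → 4 h 55 min
Tue: 05:46–14:58 = 9 h 12 min; less 30 min break → 8 h 42 min
Wed: 07:45–16:18 = 8 h 33 min; less 30 min break → 8 h 3 min
Thu: 09:35–16:55 = 7 h 20 min; less 30 min break → 6 h 50 min
Fri: 05:30–10:00 = 4 h 30 min; less 30 min break → 4 h 0 min
Total: 4 h 55 min + 8 h 42 min + 8 h 3 min + 6 h 50 min + 4 h 0 min = 32 h 30 min.

32 h 30 min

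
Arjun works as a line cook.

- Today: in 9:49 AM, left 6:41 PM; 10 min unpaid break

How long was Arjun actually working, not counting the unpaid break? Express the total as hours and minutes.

8 h 42 min

Today: 9:49 AM–6:41 PM = 8 h 52 min; less 10 min break → 8 h 42 min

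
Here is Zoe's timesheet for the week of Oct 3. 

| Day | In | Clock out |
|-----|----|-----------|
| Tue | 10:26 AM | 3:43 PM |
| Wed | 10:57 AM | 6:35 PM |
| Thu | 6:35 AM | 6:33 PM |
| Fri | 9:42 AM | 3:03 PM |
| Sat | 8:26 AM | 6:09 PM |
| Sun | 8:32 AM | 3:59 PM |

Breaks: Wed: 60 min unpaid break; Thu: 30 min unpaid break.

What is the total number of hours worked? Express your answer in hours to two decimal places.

Tue: 10:26 AM–3:43 PM = 5 h 17 min
Wed: 10:57 AM–6:35 PM = 7 h 38 min; less 60 min break → 6 h 38 min
Thu: 6:35 AM–6:33 PM = 11 h 58 min; less 30 min break → 11 h 28 min
Fri: 9:42 AM–3:03 PM = 5 h 21 min
Sat: 8:26 AM–6:09 PM = 9 h 43 min
Sun: 8:32 AM–3:59 PM = 7 h 27 min
Total: 5 h 17 min + 6 h 38 min + 11 h 28 min + 5 h 21 min + 9 h 43 min + 7 h 27 min = 45 h 54 min.

45.90 hours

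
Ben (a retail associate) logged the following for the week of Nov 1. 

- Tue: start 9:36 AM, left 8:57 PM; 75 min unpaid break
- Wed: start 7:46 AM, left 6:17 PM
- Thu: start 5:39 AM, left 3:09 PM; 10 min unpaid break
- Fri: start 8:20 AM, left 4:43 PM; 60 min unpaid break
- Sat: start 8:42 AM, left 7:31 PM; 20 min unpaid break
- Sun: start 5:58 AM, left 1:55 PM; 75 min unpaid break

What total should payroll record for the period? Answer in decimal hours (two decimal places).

54.52 hours

Tue: 9:36 AM–8:57 PM = 11 h 21 min; less 75 min break → 10 h 6 min
Wed: 7:46 AM–6:17 PM = 10 h 31 min
Thu: 5:39 AM–3:09 PM = 9 h 30 min; less 10 min break → 9 h 20 min
Fri: 8:20 AM–4:43 PM = 8 h 23 min; less 60 min break → 7 h 23 min
Sat: 8:42 AM–7:31 PM = 10 h 49 min; less 20 min break → 10 h 29 min
Sun: 5:58 AM–1:55 PM = 7 h 57 min; less 75 min break → 6 h 42 min
Total: 10 h 6 min + 10 h 31 min + 9 h 20 min + 7 h 23 min + 10 h 29 min + 6 h 42 min = 54 h 31 min.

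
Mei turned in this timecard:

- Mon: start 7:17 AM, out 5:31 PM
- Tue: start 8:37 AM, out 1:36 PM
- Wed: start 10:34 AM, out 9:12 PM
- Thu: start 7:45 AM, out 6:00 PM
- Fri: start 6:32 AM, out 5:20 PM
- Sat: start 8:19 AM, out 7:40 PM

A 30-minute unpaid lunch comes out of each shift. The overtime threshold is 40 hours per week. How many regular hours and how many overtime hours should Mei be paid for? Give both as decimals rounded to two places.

Regular 40.00 hours, overtime 15.25 hours

Mon: 7:17 AM–5:31 PM = 10 h 14 min; less 30 min break → 9 h 44 min
Tue: 8:37 AM–1:36 PM = 4 h 59 min; less 30 min break → 4 h 29 min
Wed: 10:34 AM–9:12 PM = 10 h 38 min; less 30 min break → 10 h 8 min
Thu: 7:45 AM–6:00 PM = 10 h 15 min; less 30 min break → 9 h 45 min
Fri: 6:32 AM–5:20 PM = 10 h 48 min; less 30 min break → 10 h 18 min
Sat: 8:19 AM–7:40 PM = 11 h 21 min; less 30 min break → 10 h 51 min
Total worked: 55 h 15 min = 55.25 h.
Threshold 40 h → overtime 15 h 15 min, regular 40 h 0 min.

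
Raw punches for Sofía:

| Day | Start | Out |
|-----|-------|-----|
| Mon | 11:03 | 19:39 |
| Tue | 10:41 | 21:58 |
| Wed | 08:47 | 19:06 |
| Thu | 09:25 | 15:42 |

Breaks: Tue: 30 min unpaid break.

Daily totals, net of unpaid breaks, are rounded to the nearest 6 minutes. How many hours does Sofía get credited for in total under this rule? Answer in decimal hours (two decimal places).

Mon: 11:03–19:39 = 8 h 36 min → rounds to 8 h 36 min
Tue: 10:41–21:58 = 11 h 17 min − 30 min = 10 h 47 min → rounds to 10 h 48 min
Wed: 08:47–19:06 = 10 h 19 min → rounds to 10 h 18 min
Thu: 09:25–15:42 = 6 h 17 min → rounds to 6 h 18 min
Total credited: 36 h 0 min.

36.00 hours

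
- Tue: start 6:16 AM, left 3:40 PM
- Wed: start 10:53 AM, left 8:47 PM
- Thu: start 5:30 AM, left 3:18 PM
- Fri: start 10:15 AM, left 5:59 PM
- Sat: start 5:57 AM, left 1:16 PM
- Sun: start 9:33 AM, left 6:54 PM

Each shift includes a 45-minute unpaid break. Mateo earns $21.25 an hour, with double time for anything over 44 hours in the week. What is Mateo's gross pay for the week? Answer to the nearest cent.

$1147.50

Tue: 6:16 AM–3:40 PM = 9 h 24 min; less 45 min break → 8 h 39 min
Wed: 10:53 AM–8:47 PM = 9 h 54 min; less 45 min break → 9 h 9 min
Thu: 5:30 AM–3:18 PM = 9 h 48 min; less 45 min break → 9 h 3 min
Fri: 10:15 AM–5:59 PM = 7 h 44 min; less 45 min break → 6 h 59 min
Sat: 5:57 AM–1:16 PM = 7 h 19 min; less 45 min break → 6 h 34 min
Sun: 9:33 AM–6:54 PM = 9 h 21 min; less 45 min break → 8 h 36 min
Total worked: 49 h 0 min = 2940 min.
Regular 44 h 0 min = 2640 min at $21.25/h; overtime 5 h 0 min = 300 min at $42.50/h.
Pay = (2640 × $21.25 + 300 × $42.50) ÷ 60 = $1147.50.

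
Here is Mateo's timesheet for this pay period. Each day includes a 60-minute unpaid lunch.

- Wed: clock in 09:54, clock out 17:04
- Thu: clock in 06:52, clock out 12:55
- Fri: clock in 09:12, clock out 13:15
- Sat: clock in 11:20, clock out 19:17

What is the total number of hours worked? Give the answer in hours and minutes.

21 h 13 min

Wed: 09:54–17:04 = 7 h 10 min; less 60 min break → 6 h 10 min
Thu: 06:52–12:55 = 6 h 3 min; less 60 min break → 5 h 3 min
Fri: 09:12–13:15 = 4 h 3 min; less 60 min break → 3 h 3 min
Sat: 11:20–19:17 = 7 h 57 min; less 60 min break → 6 h 57 min
Total: 6 h 10 min + 5 h 3 min + 3 h 3 min + 6 h 57 min = 21 h 13 min.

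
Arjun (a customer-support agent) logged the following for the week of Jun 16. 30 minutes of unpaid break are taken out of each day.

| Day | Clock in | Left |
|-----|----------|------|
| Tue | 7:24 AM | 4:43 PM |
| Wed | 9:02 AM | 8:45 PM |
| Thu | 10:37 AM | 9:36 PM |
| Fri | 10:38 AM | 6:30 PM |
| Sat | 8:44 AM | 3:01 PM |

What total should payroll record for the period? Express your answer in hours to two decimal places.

43.67 hours

Tue: 7:24 AM–4:43 PM = 9 h 19 min; less 30 min break → 8 h 49 min
Wed: 9:02 AM–8:45 PM = 11 h 43 min; less 30 min break → 11 h 13 min
Thu: 10:37 AM–9:36 PM = 10 h 59 min; less 30 min break → 10 h 29 min
Fri: 10:38 AM–6:30 PM = 7 h 52 min; less 30 min break → 7 h 22 min
Sat: 8:44 AM–3:01 PM = 6 h 17 min; less 30 min break → 5 h 47 min
Total: 8 h 49 min + 11 h 13 min + 10 h 29 min + 7 h 22 min + 5 h 47 min = 43 h 40 min.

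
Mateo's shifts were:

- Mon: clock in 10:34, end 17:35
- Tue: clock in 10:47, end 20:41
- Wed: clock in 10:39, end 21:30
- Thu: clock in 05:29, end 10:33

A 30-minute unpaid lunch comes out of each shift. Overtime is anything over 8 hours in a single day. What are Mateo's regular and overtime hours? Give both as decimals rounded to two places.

Regular 27.08 hours, overtime 3.75 hours

Mon: 10:34–17:35 = 7 h 1 min; less 30 min break → 6 h 31 min
Tue: 10:47–20:41 = 9 h 54 min; less 30 min break → 9 h 24 min
Wed: 10:39–21:30 = 10 h 51 min; less 30 min break → 10 h 21 min
Thu: 05:29–10:33 = 5 h 4 min; less 30 min break → 4 h 34 min
Mon reg 6 h 31 min / OT 0 h 0 min; Tue reg 8 h 0 min / OT 1 h 24 min; Wed reg 8 h 0 min / OT 2 h 21 min; Thu reg 4 h 34 min / OT 0 h 0 min.
Totals: regular 27 h 5 min, overtime 3 h 45 min.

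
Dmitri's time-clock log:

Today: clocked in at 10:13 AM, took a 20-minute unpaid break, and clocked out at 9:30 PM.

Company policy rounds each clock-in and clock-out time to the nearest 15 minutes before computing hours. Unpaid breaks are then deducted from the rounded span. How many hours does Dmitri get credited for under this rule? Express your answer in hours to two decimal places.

Today: in 10:13 AM→10:15 AM, out 9:30 PM→9:30 PM; 11 h 15 min − 20 min = 10 h 55 min

10.92 hours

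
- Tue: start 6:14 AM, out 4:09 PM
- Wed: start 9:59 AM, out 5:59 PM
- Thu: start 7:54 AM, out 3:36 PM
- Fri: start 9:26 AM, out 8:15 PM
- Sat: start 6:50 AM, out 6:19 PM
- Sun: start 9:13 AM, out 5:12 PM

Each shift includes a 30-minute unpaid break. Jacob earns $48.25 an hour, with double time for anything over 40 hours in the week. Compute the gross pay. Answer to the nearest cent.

Tue: 6:14 AM–4:09 PM = 9 h 55 min; less 30 min break → 9 h 25 min
Wed: 9:59 AM–5:59 PM = 8 h 0 min; less 30 min break → 7 h 30 min
Thu: 7:54 AM–3:36 PM = 7 h 42 min; less 30 min break → 7 h 12 min
Fri: 9:26 AM–8:15 PM = 10 h 49 min; less 30 min break → 10 h 19 min
Sat: 6:50 AM–6:19 PM = 11 h 29 min; less 30 min break → 10 h 59 min
Sun: 9:13 AM–5:12 PM = 7 h 59 min; less 30 min break → 7 h 29 min
Total worked: 52 h 54 min = 3174 min.
Regular 40 h 0 min = 2400 min at $48.25/h; overtime 12 h 54 min = 774 min at $96.50/h.
Pay = (2400 × $48.25 + 774 × $96.50) ÷ 60 = $3174.85.

$3174.85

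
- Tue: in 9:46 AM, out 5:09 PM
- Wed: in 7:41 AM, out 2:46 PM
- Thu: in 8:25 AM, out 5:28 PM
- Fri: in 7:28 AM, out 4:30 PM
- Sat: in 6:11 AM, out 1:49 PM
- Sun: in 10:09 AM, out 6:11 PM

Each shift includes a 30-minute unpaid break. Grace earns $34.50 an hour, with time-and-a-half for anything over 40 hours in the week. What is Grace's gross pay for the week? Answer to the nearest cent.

$1649.96

Tue: 9:46 AM–5:09 PM = 7 h 23 min; less 30 min break → 6 h 53 min
Wed: 7:41 AM–2:46 PM = 7 h 5 min; less 30 min break → 6 h 35 min
Thu: 8:25 AM–5:28 PM = 9 h 3 min; less 30 min break → 8 h 33 min
Fri: 7:28 AM–4:30 PM = 9 h 2 min; less 30 min break → 8 h 32 min
Sat: 6:11 AM–1:49 PM = 7 h 38 min; less 30 min break → 7 h 8 min
Sun: 10:09 AM–6:11 PM = 8 h 2 min; less 30 min break → 7 h 32 min
Total worked: 45 h 13 min = 2713 min.
Regular 40 h 0 min = 2400 min at $34.50/h; overtime 5 h 13 min = 313 min at $51.75/h.
Pay = (2400 × $34.50 + 313 × $51.75) ÷ 60 = $1649.96.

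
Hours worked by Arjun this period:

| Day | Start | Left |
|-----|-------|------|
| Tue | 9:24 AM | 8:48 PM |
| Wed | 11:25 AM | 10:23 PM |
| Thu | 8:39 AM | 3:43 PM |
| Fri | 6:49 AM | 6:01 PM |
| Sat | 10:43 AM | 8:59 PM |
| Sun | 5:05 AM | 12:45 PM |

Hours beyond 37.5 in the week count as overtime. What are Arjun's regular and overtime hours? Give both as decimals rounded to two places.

Tue: 9:24 AM–8:48 PM = 11 h 24 min
Wed: 11:25 AM–10:23 PM = 10 h 58 min
Thu: 8:39 AM–3:43 PM = 7 h 4 min
Fri: 6:49 AM–6:01 PM = 11 h 12 min
Sat: 10:43 AM–8:59 PM = 10 h 16 min
Sun: 5:05 AM–12:45 PM = 7 h 40 min
Total worked: 58 h 34 min = 58.57 h.
Threshold 37.5 h → overtime 21 h 4 min, regular 37 h 30 min.

Regular 37.50 hours, overtime 21.07 hours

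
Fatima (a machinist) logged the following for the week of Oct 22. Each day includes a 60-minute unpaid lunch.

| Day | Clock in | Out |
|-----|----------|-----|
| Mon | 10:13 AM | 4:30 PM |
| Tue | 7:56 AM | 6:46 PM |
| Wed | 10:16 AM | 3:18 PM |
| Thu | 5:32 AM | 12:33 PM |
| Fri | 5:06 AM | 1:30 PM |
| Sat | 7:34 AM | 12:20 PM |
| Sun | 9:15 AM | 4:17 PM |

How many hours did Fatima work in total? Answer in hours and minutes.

Mon: 10:13 AM–4:30 PM = 6 h 17 min; less 60 min break → 5 h 17 min
Tue: 7:56 AM–6:46 PM = 10 h 50 min; less 60 min break → 9 h 50 min
Wed: 10:16 AM–3:18 PM = 5 h 2 min; less 60 min break → 4 h 2 min
Thu: 5:32 AM–12:33 PM = 7 h 1 min; less 60 min break → 6 h 1 min
Fri: 5:06 AM–1:30 PM = 8 h 24 min; less 60 min break → 7 h 24 min
Sat: 7:34 AM–12:20 PM = 4 h 46 min; less 60 min break → 3 h 46 min
Sun: 9:15 AM–4:17 PM = 7 h 2 min; less 60 min break → 6 h 2 min
Total: 5 h 17 min + 9 h 50 min + 4 h 2 min + 6 h 1 min + 7 h 24 min + 3 h 46 min + 6 h 2 min = 42 h 22 min.

42 h 22 min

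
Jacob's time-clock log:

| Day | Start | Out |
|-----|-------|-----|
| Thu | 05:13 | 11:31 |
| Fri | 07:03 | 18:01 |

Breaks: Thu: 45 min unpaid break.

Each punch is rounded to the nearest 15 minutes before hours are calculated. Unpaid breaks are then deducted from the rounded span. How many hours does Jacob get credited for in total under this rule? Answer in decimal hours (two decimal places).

Thu: in 05:13→05:15, out 11:31→11:30; 6 h 15 min − 45 min = 5 h 30 min
Fri: in 07:03→07:00, out 18:01→18:00; 11 h 0 min
Total credited: 16 h 30 min.

16.50 hours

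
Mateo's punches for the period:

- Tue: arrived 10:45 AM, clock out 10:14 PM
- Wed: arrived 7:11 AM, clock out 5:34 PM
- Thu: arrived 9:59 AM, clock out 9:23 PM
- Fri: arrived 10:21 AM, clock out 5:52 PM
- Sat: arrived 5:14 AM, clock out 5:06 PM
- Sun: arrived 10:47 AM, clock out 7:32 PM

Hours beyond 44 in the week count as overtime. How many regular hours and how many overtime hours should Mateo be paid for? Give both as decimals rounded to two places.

Regular 44.00 hours, overtime 17.40 hours

Tue: 10:45 AM–10:14 PM = 11 h 29 min
Wed: 7:11 AM–5:34 PM = 10 h 23 min
Thu: 9:59 AM–9:23 PM = 11 h 24 min
Fri: 10:21 AM–5:52 PM = 7 h 31 min
Sat: 5:14 AM–5:06 PM = 11 h 52 min
Sun: 10:47 AM–7:32 PM = 8 h 45 min
Total worked: 61 h 24 min = 61.40 h.
Threshold 44 h → overtime 17 h 24 min, regular 44 h 0 min.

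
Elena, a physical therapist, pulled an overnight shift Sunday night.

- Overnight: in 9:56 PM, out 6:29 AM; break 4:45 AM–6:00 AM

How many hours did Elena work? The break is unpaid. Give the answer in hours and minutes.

Overnight: 9:56 PM → midnight = 2 h 4 min; midnight → 6:29 AM = 6 h 29 min; span 8 h 33 min; less 75 min break → 7 h 18 min

7 h 18 min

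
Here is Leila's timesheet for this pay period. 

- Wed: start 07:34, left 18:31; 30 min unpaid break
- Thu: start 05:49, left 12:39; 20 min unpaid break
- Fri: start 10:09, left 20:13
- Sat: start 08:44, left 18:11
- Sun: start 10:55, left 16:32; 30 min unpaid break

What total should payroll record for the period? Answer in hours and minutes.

Wed: 07:34–18:31 = 10 h 57 min; less 30 min break → 10 h 27 min
Thu: 05:49–12:39 = 6 h 50 min; less 20 min break → 6 h 30 min
Fri: 10:09–20:13 = 10 h 4 min
Sat: 08:44–18:11 = 9 h 27 min
Sun: 10:55–16:32 = 5 h 37 min; less 30 min break → 5 h 7 min
Total: 10 h 27 min + 6 h 30 min + 10 h 4 min + 9 h 27 min + 5 h 7 min = 41 h 35 min.

41 h 35 min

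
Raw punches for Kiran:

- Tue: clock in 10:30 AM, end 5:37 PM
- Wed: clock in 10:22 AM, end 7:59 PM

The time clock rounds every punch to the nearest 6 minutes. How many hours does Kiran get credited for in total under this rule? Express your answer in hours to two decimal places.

Tue: in 10:30 AM→10:30 AM, out 5:37 PM→5:36 PM; 7 h 6 min
Wed: in 10:22 AM→10:24 AM, out 7:59 PM→8:00 PM; 9 h 36 min
Total credited: 16 h 42 min.

16.70 hours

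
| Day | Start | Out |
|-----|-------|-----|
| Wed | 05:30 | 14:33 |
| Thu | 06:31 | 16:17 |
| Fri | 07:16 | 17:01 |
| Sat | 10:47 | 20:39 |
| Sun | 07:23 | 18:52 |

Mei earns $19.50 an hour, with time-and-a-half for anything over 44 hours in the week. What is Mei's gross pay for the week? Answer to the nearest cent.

Wed: 05:30–14:33 = 9 h 3 min
Thu: 06:31–16:17 = 9 h 46 min
Fri: 07:16–17:01 = 9 h 45 min
Sat: 10:47–20:39 = 9 h 52 min
Sun: 07:23–18:52 = 11 h 29 min
Total worked: 49 h 55 min = 2995 min.
Regular 44 h 0 min = 2640 min at $19.50/h; overtime 5 h 55 min = 355 min at $29.25/h.
Pay = (2640 × $19.50 + 355 × $29.25) ÷ 60 = $1031.06.

$1031.06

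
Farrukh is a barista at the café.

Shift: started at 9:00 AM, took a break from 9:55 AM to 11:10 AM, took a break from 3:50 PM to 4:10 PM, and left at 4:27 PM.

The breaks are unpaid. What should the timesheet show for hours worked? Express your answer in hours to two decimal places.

5.87 hours

Shift: 9:00 AM–4:27 PM = 7 h 27 min; less 95 min break → 5 h 52 min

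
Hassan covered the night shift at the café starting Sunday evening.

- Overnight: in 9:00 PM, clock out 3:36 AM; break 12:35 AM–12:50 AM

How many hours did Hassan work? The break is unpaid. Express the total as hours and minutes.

Overnight: 9:00 PM → midnight = 3 h 0 min; midnight → 3:36 AM = 3 h 36 min; span 6 h 36 min; less 15 min break → 6 h 21 min

6 h 21 min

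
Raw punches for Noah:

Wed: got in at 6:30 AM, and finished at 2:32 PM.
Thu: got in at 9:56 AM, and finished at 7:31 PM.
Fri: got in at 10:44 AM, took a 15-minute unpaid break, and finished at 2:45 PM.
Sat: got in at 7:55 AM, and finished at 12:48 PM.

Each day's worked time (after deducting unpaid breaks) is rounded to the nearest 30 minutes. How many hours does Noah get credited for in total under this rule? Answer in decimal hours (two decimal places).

26.50 hours

Wed: 6:30 AM–2:32 PM = 8 h 2 min → rounds to 8 h 0 min
Thu: 9:56 AM–7:31 PM = 9 h 35 min → rounds to 9 h 30 min
Fri: 10:44 AM–2:45 PM = 4 h 1 min − 15 min = 3 h 46 min → rounds to 4 h 0 min
Sat: 7:55 AM–12:48 PM = 4 h 53 min → rounds to 5 h 0 min
Total credited: 26 h 30 min.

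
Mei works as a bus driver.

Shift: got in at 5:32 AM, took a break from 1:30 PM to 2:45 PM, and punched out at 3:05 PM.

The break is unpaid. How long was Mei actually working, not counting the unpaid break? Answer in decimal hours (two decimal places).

Shift: 5:32 AM–3:05 PM = 9 h 33 min; less 75 min break → 8 h 18 min

8.30 hours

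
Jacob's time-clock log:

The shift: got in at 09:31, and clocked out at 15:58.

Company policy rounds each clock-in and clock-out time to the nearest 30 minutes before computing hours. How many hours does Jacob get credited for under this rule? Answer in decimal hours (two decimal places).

The shift: in 09:31→09:30, out 15:58→16:00; 6 h 30 min

6.50 hours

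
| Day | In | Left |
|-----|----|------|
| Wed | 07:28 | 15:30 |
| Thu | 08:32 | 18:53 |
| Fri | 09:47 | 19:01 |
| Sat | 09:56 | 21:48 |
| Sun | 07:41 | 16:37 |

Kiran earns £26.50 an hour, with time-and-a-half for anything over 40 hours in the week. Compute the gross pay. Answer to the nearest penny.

£1394.56

Wed: 07:28–15:30 = 8 h 2 min
Thu: 08:32–18:53 = 10 h 21 min
Fri: 09:47–19:01 = 9 h 14 min
Sat: 09:56–21:48 = 11 h 52 min
Sun: 07:41–16:37 = 8 h 56 min
Total worked: 48 h 25 min = 2905 min.
Regular 40 h 0 min = 2400 min at £26.50/h; overtime 8 h 25 min = 505 min at £39.75/h.
Pay = (2400 × £26.50 + 505 × £39.75) ÷ 60 = £1394.56.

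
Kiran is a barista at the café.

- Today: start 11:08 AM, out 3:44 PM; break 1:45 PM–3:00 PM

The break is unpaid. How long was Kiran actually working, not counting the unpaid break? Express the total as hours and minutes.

3 h 21 min

Today: 11:08 AM–3:44 PM = 4 h 36 min; less 75 min break → 3 h 21 min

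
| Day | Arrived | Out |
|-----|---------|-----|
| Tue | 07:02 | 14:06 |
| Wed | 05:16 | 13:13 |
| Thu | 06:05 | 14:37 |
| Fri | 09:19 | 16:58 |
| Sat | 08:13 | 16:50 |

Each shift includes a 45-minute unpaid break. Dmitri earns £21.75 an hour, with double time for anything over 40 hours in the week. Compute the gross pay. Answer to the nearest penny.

£784.45

Tue: 07:02–14:06 = 7 h 4 min; less 45 min break → 6 h 19 min
Wed: 05:16–13:13 = 7 h 57 min; less 45 min break → 7 h 12 min
Thu: 06:05–14:37 = 8 h 32 min; less 45 min break → 7 h 47 min
Fri: 09:19–16:58 = 7 h 39 min; less 45 min break → 6 h 54 min
Sat: 08:13–16:50 = 8 h 37 min; less 45 min break → 7 h 52 min
Total worked: 36 h 4 min = 2164 min.
Regular 36 h 4 min = 2164 min at £21.75/h; overtime 0 h 0 min = 0 min at £43.50/h.
Pay = (2164 × £21.75 + 0 × £43.50) ÷ 60 = £784.45.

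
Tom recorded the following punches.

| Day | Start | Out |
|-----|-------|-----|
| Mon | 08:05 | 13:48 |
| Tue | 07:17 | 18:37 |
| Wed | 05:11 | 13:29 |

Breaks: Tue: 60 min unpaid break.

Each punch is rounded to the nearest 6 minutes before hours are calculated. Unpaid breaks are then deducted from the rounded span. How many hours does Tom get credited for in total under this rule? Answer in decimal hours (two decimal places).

24.30 hours

Mon: in 08:05→08:06, out 13:48→13:48; 5 h 42 min
Tue: in 07:17→07:18, out 18:37→18:36; 11 h 18 min − 60 min = 10 h 18 min
Wed: in 05:11→05:12, out 13:29→13:30; 8 h 18 min
Total credited: 24 h 18 min.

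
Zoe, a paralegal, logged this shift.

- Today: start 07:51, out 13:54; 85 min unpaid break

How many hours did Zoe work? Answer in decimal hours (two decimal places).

Today: 07:51–13:54 = 6 h 3 min; less 85 min break → 4 h 38 min

4.63 hours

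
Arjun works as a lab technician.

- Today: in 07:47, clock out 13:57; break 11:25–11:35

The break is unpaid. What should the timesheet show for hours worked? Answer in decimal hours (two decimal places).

Today: 07:47–13:57 = 6 h 10 min; less 10 min break → 6 h 0 min

6.00 hours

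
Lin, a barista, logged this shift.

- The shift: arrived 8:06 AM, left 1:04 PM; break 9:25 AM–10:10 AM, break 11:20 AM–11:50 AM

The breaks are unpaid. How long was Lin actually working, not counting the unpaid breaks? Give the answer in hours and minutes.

3 h 43 min

The shift: 8:06 AM–1:04 PM = 4 h 58 min; less 75 min break → 3 h 43 min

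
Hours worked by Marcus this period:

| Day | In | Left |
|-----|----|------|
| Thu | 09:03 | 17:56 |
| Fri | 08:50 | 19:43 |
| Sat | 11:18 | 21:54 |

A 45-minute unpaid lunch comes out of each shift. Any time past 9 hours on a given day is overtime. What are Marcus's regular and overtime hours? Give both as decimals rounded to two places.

Regular 26.13 hours, overtime 1.98 hours

Thu: 09:03–17:56 = 8 h 53 min; less 45 min break → 8 h 8 min
Fri: 08:50–19:43 = 10 h 53 min; less 45 min break → 10 h 8 min
Sat: 11:18–21:54 = 10 h 36 min; less 45 min break → 9 h 51 min
Thu reg 8 h 8 min / OT 0 h 0 min; Fri reg 9 h 0 min / OT 1 h 8 min; Sat reg 9 h 0 min / OT 0 h 51 min.
Totals: regular 26 h 8 min, overtime 1 h 59 min.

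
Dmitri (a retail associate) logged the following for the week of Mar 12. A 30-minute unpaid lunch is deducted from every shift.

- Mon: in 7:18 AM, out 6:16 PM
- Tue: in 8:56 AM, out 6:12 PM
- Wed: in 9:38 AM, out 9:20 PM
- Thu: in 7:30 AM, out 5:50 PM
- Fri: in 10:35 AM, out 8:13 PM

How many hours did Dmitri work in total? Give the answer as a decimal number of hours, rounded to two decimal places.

49.40 hours

Mon: 7:18 AM–6:16 PM = 10 h 58 min; less 30 min break → 10 h 28 min
Tue: 8:56 AM–6:12 PM = 9 h 16 min; less 30 min break → 8 h 46 min
Wed: 9:38 AM–9:20 PM = 11 h 42 min; less 30 min break → 11 h 12 min
Thu: 7:30 AM–5:50 PM = 10 h 20 min; less 30 min break → 9 h 50 min
Fri: 10:35 AM–8:13 PM = 9 h 38 min; less 30 min break → 9 h 8 min
Total: 10 h 28 min + 8 h 46 min + 11 h 12 min + 9 h 50 min + 9 h 8 min = 49 h 24 min.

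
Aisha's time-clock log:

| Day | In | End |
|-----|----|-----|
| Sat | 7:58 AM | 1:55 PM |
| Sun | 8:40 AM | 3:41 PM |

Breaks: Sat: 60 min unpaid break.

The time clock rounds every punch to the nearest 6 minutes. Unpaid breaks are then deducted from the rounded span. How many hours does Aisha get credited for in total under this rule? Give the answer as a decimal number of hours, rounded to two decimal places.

Sat: in 7:58 AM→8:00 AM, out 1:55 PM→1:54 PM; 5 h 54 min − 60 min = 4 h 54 min
Sun: in 8:40 AM→8:42 AM, out 3:41 PM→3:42 PM; 7 h 0 min
Total credited: 11 h 54 min.

11.90 hours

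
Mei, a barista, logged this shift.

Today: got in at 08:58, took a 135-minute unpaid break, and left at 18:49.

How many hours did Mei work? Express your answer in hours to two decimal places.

7.60 hours

Today: 08:58–18:49 = 9 h 51 min; less 135 min break → 7 h 36 min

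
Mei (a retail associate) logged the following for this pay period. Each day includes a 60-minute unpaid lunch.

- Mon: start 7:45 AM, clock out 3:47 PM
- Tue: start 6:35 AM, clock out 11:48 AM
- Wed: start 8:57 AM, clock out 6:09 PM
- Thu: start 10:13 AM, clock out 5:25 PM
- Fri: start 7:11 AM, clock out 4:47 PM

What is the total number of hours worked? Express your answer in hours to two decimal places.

Mon: 7:45 AM–3:47 PM = 8 h 2 min; less 60 min break → 7 h 2 min
Tue: 6:35 AM–11:48 AM = 5 h 13 min; less 60 min break → 4 h 13 min
Wed: 8:57 AM–6:09 PM = 9 h 12 min; less 60 min break → 8 h 12 min
Thu: 10:13 AM–5:25 PM = 7 h 12 min; less 60 min break → 6 h 12 min
Fri: 7:11 AM–4:47 PM = 9 h 36 min; less 60 min break → 8 h 36 min
Total: 7 h 2 min + 4 h 13 min + 8 h 12 min + 6 h 12 min + 8 h 36 min = 34 h 15 min.

34.25 hours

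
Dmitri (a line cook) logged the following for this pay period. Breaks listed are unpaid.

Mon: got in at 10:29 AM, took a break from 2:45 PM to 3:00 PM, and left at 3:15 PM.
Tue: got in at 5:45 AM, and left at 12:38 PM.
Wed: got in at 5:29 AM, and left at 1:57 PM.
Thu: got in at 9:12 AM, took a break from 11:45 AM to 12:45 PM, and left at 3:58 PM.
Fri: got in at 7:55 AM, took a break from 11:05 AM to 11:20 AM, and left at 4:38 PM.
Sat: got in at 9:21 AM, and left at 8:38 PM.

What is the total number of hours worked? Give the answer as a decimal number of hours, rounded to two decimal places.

Mon: 10:29 AM–3:15 PM = 4 h 46 min; less 15 min break → 4 h 31 min
Tue: 5:45 AM–12:38 PM = 6 h 53 min
Wed: 5:29 AM–1:57 PM = 8 h 28 min
Thu: 9:12 AM–3:58 PM = 6 h 46 min; less 60 min break → 5 h 46 min
Fri: 7:55 AM–4:38 PM = 8 h 43 min; less 15 min break → 8 h 28 min
Sat: 9:21 AM–8:38 PM = 11 h 17 min
Total: 4 h 31 min + 6 h 53 min + 8 h 28 min + 5 h 46 min + 8 h 28 min + 11 h 17 min = 45 h 23 min.

45.38 hours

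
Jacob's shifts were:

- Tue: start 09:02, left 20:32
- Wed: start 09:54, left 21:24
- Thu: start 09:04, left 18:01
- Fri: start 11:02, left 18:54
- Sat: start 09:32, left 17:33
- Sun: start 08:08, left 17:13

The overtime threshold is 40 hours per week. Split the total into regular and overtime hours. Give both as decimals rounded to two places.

Tue: 09:02–20:32 = 11 h 30 min
Wed: 09:54–21:24 = 11 h 30 min
Thu: 09:04–18:01 = 8 h 57 min
Fri: 11:02–18:54 = 7 h 52 min
Sat: 09:32–17:33 = 8 h 1 min
Sun: 08:08–17:13 = 9 h 5 min
Total worked: 56 h 55 min = 56.92 h.
Threshold 40 h → overtime 16 h 55 min, regular 40 h 0 min.

Regular 40.00 hours, overtime 16.92 hours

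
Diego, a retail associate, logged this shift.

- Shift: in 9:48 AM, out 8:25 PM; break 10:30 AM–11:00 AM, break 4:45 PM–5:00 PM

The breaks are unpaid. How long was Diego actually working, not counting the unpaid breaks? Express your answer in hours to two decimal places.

9.87 hours

Shift: 9:48 AM–8:25 PM = 10 h 37 min; less 45 min break → 9 h 52 min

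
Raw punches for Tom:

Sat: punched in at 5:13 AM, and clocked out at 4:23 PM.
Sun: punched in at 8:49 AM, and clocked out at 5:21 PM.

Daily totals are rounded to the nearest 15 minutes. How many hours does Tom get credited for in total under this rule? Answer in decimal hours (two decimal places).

Sat: 5:13 AM–4:23 PM = 11 h 10 min → rounds to 11 h 15 min
Sun: 8:49 AM–5:21 PM = 8 h 32 min → rounds to 8 h 30 min
Total credited: 19 h 45 min.

19.75 hours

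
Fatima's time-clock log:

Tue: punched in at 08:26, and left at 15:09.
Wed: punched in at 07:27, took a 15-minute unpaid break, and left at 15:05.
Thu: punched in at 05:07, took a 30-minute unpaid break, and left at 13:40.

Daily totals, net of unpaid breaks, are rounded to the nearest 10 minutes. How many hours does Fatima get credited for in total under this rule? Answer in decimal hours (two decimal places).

Tue: 08:26–15:09 = 6 h 43 min → rounds to 6 h 40 min
Wed: 07:27–15:05 = 7 h 38 min − 15 min = 7 h 23 min → rounds to 7 h 20 min
Thu: 05:07–13:40 = 8 h 33 min − 30 min = 8 h 3 min → rounds to 8 h 0 min
Total credited: 22 h 0 min.

22.00 hours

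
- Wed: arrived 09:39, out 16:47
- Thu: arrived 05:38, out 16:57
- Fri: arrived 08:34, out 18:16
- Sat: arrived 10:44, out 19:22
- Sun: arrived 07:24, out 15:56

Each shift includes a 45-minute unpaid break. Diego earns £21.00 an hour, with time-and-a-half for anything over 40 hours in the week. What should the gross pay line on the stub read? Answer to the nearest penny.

£889.35

Wed: 09:39–16:47 = 7 h 8 min; less 45 min break → 6 h 23 min
Thu: 05:38–16:57 = 11 h 19 min; less 45 min break → 10 h 34 min
Fri: 08:34–18:16 = 9 h 42 min; less 45 min break → 8 h 57 min
Sat: 10:44–19:22 = 8 h 38 min; less 45 min break → 7 h 53 min
Sun: 07:24–15:56 = 8 h 32 min; less 45 min break → 7 h 47 min
Total worked: 41 h 34 min = 2494 min.
Regular 40 h 0 min = 2400 min at £21.00/h; overtime 1 h 34 min = 94 min at £31.50/h.
Pay = (2400 × £21.00 + 94 × £31.50) ÷ 60 = £889.35.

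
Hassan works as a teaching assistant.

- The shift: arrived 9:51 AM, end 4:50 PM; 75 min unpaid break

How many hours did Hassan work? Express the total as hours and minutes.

The shift: 9:51 AM–4:50 PM = 6 h 59 min; less 75 min break → 5 h 44 min

5 h 44 min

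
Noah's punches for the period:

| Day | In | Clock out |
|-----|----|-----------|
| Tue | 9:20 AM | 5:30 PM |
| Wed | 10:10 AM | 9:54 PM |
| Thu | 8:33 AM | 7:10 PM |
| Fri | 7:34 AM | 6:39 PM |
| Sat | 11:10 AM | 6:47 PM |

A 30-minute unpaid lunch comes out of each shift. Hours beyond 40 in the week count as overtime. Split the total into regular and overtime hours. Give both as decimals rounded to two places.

Tue: 9:20 AM–5:30 PM = 8 h 10 min; less 30 min break → 7 h 40 min
Wed: 10:10 AM–9:54 PM = 11 h 44 min; less 30 min break → 11 h 14 min
Thu: 8:33 AM–7:10 PM = 10 h 37 min; less 30 min break → 10 h 7 min
Fri: 7:34 AM–6:39 PM = 11 h 5 min; less 30 min break → 10 h 35 min
Sat: 11:10 AM–6:47 PM = 7 h 37 min; less 30 min break → 7 h 7 min
Total worked: 46 h 43 min = 46.72 h.
Threshold 40 h → overtime 6 h 43 min, regular 40 h 0 min.

Regular 40.00 hours, overtime 6.72 hours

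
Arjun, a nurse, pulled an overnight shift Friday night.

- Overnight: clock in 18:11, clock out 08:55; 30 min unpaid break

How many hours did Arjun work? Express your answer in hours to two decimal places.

Overnight: 18:11 → midnight = 5 h 49 min; midnight → 08:55 = 8 h 55 min; span 14 h 44 min; less 30 min break → 14 h 14 min

14.23 hours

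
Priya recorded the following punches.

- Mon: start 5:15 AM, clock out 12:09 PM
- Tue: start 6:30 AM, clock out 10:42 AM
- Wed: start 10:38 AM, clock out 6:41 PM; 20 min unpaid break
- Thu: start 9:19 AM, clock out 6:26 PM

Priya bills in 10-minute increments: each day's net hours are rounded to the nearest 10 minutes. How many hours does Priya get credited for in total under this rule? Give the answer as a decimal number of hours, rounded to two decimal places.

Mon: 5:15 AM–12:09 PM = 6 h 54 min → rounds to 6 h 50 min
Tue: 6:30 AM–10:42 AM = 4 h 12 min → rounds to 4 h 10 min
Wed: 10:38 AM–6:41 PM = 8 h 3 min − 20 min = 7 h 43 min → rounds to 7 h 40 min
Thu: 9:19 AM–6:26 PM = 9 h 7 min → rounds to 9 h 10 min
Total credited: 27 h 50 min.

27.83 hours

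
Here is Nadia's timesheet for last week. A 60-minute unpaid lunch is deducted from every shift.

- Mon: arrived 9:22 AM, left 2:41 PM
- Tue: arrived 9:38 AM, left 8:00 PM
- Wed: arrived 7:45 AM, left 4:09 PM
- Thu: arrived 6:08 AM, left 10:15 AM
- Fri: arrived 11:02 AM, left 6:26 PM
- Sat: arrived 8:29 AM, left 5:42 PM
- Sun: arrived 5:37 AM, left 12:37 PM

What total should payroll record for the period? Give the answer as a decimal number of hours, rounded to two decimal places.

Mon: 9:22 AM–2:41 PM = 5 h 19 min; less 60 min break → 4 h 19 min
Tue: 9:38 AM–8:00 PM = 10 h 22 min; less 60 min break → 9 h 22 min
Wed: 7:45 AM–4:09 PM = 8 h 24 min; less 60 min break → 7 h 24 min
Thu: 6:08 AM–10:15 AM = 4 h 7 min; less 60 min break → 3 h 7 min
Fri: 11:02 AM–6:26 PM = 7 h 24 min; less 60 min break → 6 h 24 min
Sat: 8:29 AM–5:42 PM = 9 h 13 min; less 60 min break → 8 h 13 min
Sun: 5:37 AM–12:37 PM = 7 h 0 min; less 60 min break → 6 h 0 min
Total: 4 h 19 min + 9 h 22 min + 7 h 24 min + 3 h 7 min + 6 h 24 min + 8 h 13 min + 6 h 0 min = 44 h 49 min.

44.82 hours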